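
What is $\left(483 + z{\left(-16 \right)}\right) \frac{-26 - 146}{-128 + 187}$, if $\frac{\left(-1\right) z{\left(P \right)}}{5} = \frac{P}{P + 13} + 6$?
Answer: $- \frac{219988}{177} \approx -1242.9$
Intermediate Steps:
$z{\left(P \right)} = -30 - \frac{5 P}{13 + P}$ ($z{\left(P \right)} = - 5 \left(\frac{P}{P + 13} + 6\right) = - 5 \left(\frac{P}{13 + P} + 6\right) = - 5 \left(6 + \frac{P}{13 + P}\right) = -30 - \frac{5 P}{13 + P}$)
$\left(483 + z{\left(-16 \right)}\right) \frac{-26 - 146}{-128 + 187} = \left(483 + \frac{5 \left(-78 - -112\right)}{13 - 16}\right) \frac{-26 - 146}{-128 + 187} = \left(483 + \frac{5 \left(-78 + 112\right)}{-3}\right) \left(- \frac{172}{59}\right) = \left(483 + 5 \left(- \frac{1}{3}\right) 34\right) \left(\left(-172\right) \frac{1}{59}\right) = \left(483 - \frac{170}{3}\right) \left(- \frac{172}{59}\right) = \frac{1279}{3} \left(- \frac{172}{59}\right) = - \frac{219988}{177}$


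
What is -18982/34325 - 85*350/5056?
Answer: -558570871/86773600 ≈ -6.4371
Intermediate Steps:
-18982/34325 - 85*350/5056 = -18982*1/34325 - 29750*1/5056 = -18982/34325 - 14875/2528 = -558570871/86773600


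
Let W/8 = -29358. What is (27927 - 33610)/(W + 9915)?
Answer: 5683/224949 ≈ 0.025263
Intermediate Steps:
W = -234864 (W = 8*(-29358) = -234864)
(27927 - 33610)/(W + 9915) = (27927 - 33610)/(-234864 + 9915) = -5683/(-224949) = -5683*(-1/224949) = 5683/224949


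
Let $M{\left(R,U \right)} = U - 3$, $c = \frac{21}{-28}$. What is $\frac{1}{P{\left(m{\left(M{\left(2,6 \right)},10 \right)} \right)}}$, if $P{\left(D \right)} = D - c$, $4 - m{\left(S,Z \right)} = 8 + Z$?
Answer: $- \frac{4}{53} \approx -0.075472$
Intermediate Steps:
$c = - \frac{3}{4}$ ($c = 21 \left(- \frac{1}{28}\right) = - \frac{3}{4} \approx -0.75$)
$M{\left(R,U \right)} = -3 + U$ ($M{\left(R,U \right)} = U - 3 = -3 + U$)
$m{\left(S,Z \right)} = -4 - Z$ ($m{\left(S,Z \right)} = 4 - \left(8 + Z\right) = -4 - Z$)
$P{\left(D \right)} = \frac{3}{4} + D$ ($P{\left(D \right)} = D - - \frac{3}{4} = D + \frac{3}{4} = \frac{3}{4} + D$)
$\frac{1}{P{\left(m{\left(M{\left(2,6 \right)},10 \right)} \right)}} = \frac{1}{\frac{3}{4} - 14} = \frac{1}{- \frac{53}{4}} = - \frac{4}{53}$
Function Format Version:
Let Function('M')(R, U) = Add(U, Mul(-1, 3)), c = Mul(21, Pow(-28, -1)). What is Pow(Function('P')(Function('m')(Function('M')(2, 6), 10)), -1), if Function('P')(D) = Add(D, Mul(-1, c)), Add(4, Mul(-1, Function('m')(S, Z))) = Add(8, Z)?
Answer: Rational(-4, 53) ≈ -0.075472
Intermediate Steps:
c = Rational(-3, 4) (c = Mul(21, Rational(-1, 28)) = Rational(-3, 4) ≈ -0.75000)
Function('M')(R, U) = Add(-3, U) (Function('M')(R, U) = Add(U, -3) = Add(-3, U))
Function('m')(S, Z) = Add(-4, Mul(-1, Z)) (Function('m')(S, Z) = Add(4, Mul(-1, Add(8, Z))) = Add(4, Add(-8, Mul(-1, Z))) = Add(-4, Mul(-1, Z)))
Function('P')(D) = Add(Rational(3, 4), D) (Function('P')(D) = Add(D, Mul(-1, Rational(-3, 4))) = Add(D, Rational(3, 4)) = Add(Rational(3, 4), D))
Pow(Function('P')(Function('m')(Function('M')(2, 6), 10)), -1) = Pow(Add(Rational(3, 4), Add(-4, Mul(-1, 10))), -1) = Pow(Add(Rational(3, 4), Add(-4, -10)), -1) = Pow(Add(Rational(3, 4), -14), -1) = Pow(Rational(-53, 4), -1) = Rational(-4, 53)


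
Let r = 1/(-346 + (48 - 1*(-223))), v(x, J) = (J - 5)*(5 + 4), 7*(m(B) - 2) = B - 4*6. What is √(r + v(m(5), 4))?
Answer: 26*I*√3/15 ≈ 3.0022*I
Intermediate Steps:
m(B) = -10/7 + B/7 (m(B) = 2 + (B - 4*6)/7 = 2 + (B - 24)/7 = 2 + (-24 + B)/7 = 2 + (-24/7 + B/7) = -10/7 + B/7)
v(x, J) = -45 + 9*J (v(x, J) = (-5 + J)*9 = -45 + 9*J)
r = -1/75 (r = 1/(-346 + (48 + 223)) = 1/(-346 + 271) = 1/(-75) = -1/75 ≈ -0.013333)
√(r + v(m(5), 4)) = √(-1/75 + (-45 + 9*4)) = √(-1/75 + (-45 + 36)) = √(-1/75 - 9) = √(-676/75) = 26*I*√3/15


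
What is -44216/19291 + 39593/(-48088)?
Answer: -2890047571/927665608 ≈ -3.1154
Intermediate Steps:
-44216/19291 + 39593/(-48088) = -44216*1/19291 + 39593*(-1/48088) = -44216/19291 - 39593/48088 = -2890047571/927665608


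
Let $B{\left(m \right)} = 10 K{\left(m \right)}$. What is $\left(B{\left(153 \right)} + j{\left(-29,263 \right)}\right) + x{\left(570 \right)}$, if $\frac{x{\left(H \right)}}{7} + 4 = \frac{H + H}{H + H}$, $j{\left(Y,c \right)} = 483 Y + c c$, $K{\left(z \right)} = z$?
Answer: $56671$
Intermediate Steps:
$B{\left(m \right)} = 10 m$
$j{\left(Y,c \right)} = c^{2} + 483 Y$ ($j{\left(Y,c \right)} = 483 Y + c^{2} = c^{2} + 483 Y$)
$x{\left(H \right)} = -21$ ($x{\left(H \right)} = -28 + 7 \frac{H + H}{H + H} = -28 + 7 \frac{2 H}{2 H} = -28 + 7 \cdot 2 H \frac{1}{2 H} = -28 + 7 \cdot 1 = -28 + 7 = -21$)
$\left(B{\left(153 \right)} + j{\left(-29,263 \right)}\right) + x{\left(570 \right)} = \left(10 \cdot 153 + \left(263^{2} + 483 \left(-29\right)\right)\right) - 21 = \left(1530 + \left(69169 - 14007\right)\right) - 21 = \left(1530 + 55162\right) - 21 = 56692 - 21 = 56671$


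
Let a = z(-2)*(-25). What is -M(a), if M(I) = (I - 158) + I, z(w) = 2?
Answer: 258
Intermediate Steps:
a = -50 (a = 2*(-25) = -50)
M(I) = -158 + 2*I (M(I) = (-158 + I) + I = -158 + 2*I)
-M(a) = -(-158 + 2*(-50)) = -(-158 - 100) = -1*(-258) = 258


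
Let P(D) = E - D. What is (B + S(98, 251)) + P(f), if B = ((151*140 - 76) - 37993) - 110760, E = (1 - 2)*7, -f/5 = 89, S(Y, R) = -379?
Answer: -127630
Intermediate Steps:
f = -445 (f = -5*89 = -445)
E = -7 (E = -1*7 = -7)
P(D) = -7 - D
B = -127689 (B = ((21140 - 76) - 37993) - 110760 = (21064 - 37993) - 110760 = -16929 - 110760 = -127689)
(B + S(98, 251)) + P(f) = (-127689 - 379) + (-7 - 1*(-445)) = -128068 + (-7 + 445) = -128068 + 438 = -127630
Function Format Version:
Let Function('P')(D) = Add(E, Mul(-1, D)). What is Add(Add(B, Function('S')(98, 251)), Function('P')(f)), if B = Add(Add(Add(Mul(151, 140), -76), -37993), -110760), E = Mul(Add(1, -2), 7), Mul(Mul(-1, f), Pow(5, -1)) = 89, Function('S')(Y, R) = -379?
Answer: -127630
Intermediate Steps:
f = -445 (f = Mul(-5, 89) = -445)
E = -7 (E = Mul(-1, 7) = -7)
Function('P')(D) = Add(-7, Mul(-1, D))
B = -127689 (B = Add(Add(Add(21140, -76), -37993), -110760) = Add(Add(21064, -37993), -110760) = Add(-16929, -110760) = -127689)
Add(Add(B, Function('S')(98, 251)), Function('P')(f)) = Add(Add(-127689, -379), Add(-7, Mul(-1, -445))) = Add(-128068, Add(-7, 445)) = Add(-128068, 438) = -127630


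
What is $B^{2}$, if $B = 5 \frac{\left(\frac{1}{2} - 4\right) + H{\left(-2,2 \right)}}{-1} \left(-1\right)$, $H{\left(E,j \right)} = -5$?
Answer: $\frac{7225}{4} \approx 1806.3$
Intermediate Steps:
$B = - \frac{85}{2}$ ($B = 5 \frac{\left(\frac{1}{2} - 4\right) - 5}{-1} \left(-1\right) = 5 \left(\left(\frac{1}{2} - 4\right) - 5\right) \left(-1\right) \left(-1\right) = 5 \left(- \frac{7}{2} - 5\right) \left(-1\right) \left(-1\right) = 5 \left(\left(- \frac{17}{2}\right) \left(-1\right)\right) \left(-1\right) = 5 \cdot \frac{17}{2} \left(-1\right) = \frac{85}{2} \left(-1\right) = - \frac{85}{2} \approx -42.5$)
$B^{2} = \left(- \frac{85}{2}\right)^{2} = \frac{7225}{4}$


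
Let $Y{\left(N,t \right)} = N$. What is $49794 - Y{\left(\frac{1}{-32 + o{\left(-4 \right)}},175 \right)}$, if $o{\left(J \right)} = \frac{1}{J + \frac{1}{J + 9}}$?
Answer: $\frac{30523741}{613} \approx 49794.0$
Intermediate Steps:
$o{\left(J \right)} = \frac{1}{J + \frac{1}{9 + J}}$
$49794 - Y{\left(\frac{1}{-32 + o{\left(-4 \right)}},175 \right)} = 49794 - \frac{1}{-32 + \frac{9 - 4}{1 + \left(-4\right)^{2} + 9 \left(-4\right)}} = 49794 - \frac{1}{-32 + \frac{1}{1 + 16 - 36} \cdot 5} = 49794 - \frac{1}{-32 + \frac{1}{-19} \cdot 5} = 49794 - \frac{1}{-32 - \frac{5}{19}} = 49794 - \frac{1}{- \frac{613}{19}} = 49794 - - \frac{19}{613} = 49794 + \frac{19}{613} = \frac{30523741}{613}$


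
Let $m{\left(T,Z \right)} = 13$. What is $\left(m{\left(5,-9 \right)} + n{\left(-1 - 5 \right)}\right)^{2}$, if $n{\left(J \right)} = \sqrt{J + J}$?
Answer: $157 + 52 i \sqrt{3} \approx 157.0 + 90.067 i$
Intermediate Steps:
$n{\left(J \right)} = \sqrt{2} \sqrt{J}$ ($n{\left(J \right)} = \sqrt{2 J} = \sqrt{2} \sqrt{J}$)
$\left(m{\left(5,-9 \right)} + n{\left(-1 - 5 \right)}\right)^{2} = \left(13 + \sqrt{2} \sqrt{-1 - 5}\right)^{2} = \left(13 + \sqrt{2} \sqrt{-6}\right)^{2} = \left(13 + \sqrt{2} i \sqrt{6}\right)^{2} = \left(13 + 2 i \sqrt{3}\right)^{2}$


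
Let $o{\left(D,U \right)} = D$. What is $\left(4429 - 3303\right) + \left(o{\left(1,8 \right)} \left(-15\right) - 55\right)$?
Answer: $1056$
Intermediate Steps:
$\left(4429 - 3303\right) + \left(o{\left(1,8 \right)} \left(-15\right) - 55\right) = \left(4429 - 3303\right) + \left(1 \left(-15\right) - 55\right) = 1126 - 70 = 1056$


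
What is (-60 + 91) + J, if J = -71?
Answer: -40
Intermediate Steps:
(-60 + 91) + J = (-60 + 91) - 71 = 31 - 71 = -40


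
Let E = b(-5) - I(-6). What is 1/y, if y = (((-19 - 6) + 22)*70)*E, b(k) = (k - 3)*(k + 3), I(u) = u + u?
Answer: -1/5880 ≈ -0.00017007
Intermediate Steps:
I(u) = 2*u
b(k) = (-3 + k)*(3 + k)
E = 28 (E = (-9 + (-5)²) - 2*(-6) = (-9 + 25) - 1*(-12) = 16 + 12 = 28)
y = -5880 (y = (((-19 - 6) + 22)*70)*28 = ((-25 + 22)*70)*28 = -3*70*28 = -210*28 = -5880)
1/y = 1/(-5880) = -1/5880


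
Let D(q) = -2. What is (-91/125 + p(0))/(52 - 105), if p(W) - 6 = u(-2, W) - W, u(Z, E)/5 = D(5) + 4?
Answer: -1909/6625 ≈ -0.28815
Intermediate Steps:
u(Z, E) = 10 (u(Z, E) = 5*(-2 + 4) = 5*2 = 10)
p(W) = 16 - W (p(W) = 6 + (10 - W) = 16 - W)
(-91/125 + p(0))/(52 - 105) = (-91/125 + (16 - 1*0))/(52 - 105) = (-91*1/125 + (16 + 0))/(-53) = (-91/125 + 16)*(-1/53) = (1909/125)*(-1/53) = -1909/6625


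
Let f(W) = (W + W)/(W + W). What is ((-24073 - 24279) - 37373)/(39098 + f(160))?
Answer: -28575/13033 ≈ -2.1925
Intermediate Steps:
f(W) = 1 (f(W) = (2*W)/((2*W)) = (2*W)*(1/(2*W)) = 1)
((-24073 - 24279) - 37373)/(39098 + f(160)) = ((-24073 - 24279) - 37373)/(39098 + 1) = (-48352 - 37373)/39099 = -85725*1/39099 = -28575/13033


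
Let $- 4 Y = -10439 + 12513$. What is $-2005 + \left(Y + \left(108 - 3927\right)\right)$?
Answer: $- \frac{12685}{2} \approx -6342.5$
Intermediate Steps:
$Y = - \frac{1037}{2}$ ($Y = - \frac{-10439 + 12513}{4} = \left(- \frac{1}{4}\right) 2074 = - \frac{1037}{2} \approx -518.5$)
$-2005 + \left(Y + \left(108 - 3927\right)\right) = -2005 + \left(- \frac{1037}{2} + \left(108 - 3927\right)\right) = -2005 - \frac{8675}{2} = - \frac{12685}{2}$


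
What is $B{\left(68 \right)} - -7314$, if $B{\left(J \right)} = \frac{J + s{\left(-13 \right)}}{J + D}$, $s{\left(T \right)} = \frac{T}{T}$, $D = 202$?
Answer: $\frac{658283}{90} \approx 7314.3$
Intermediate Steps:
$s{\left(T \right)} = 1$
$B{\left(J \right)} = \frac{1 + J}{202 + J}$ ($B{\left(J \right)} = \frac{J + 1}{J + 202} = \frac{1 + J}{202 + J}$)
$B{\left(68 \right)} - -7314 = \frac{1 + 68}{202 + 68} - -7314 = \frac{1}{270} \cdot 69 + 7314 = \frac{23}{90} + 7314 = \frac{658283}{90}$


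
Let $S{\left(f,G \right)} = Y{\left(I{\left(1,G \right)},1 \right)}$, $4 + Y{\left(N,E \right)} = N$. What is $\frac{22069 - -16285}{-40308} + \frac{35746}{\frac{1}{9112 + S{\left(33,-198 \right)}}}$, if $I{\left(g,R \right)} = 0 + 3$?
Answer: $\frac{6563791098947}{20154} \approx 3.2568 \cdot 10^{8}$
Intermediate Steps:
$I{\left(g,R \right)} = 3$
$Y{\left(N,E \right)} = -4 + N$
$S{\left(f,G \right)} = -1$ ($S{\left(f,G \right)} = -4 + 3 = -1$)
$\frac{22069 - -16285}{-40308} + \frac{35746}{\frac{1}{9112 + S{\left(33,-198 \right)}}} = \frac{22069 - -16285}{-40308} + \frac{35746}{\frac{1}{9112 - 1}} = \left(22069 + 16285\right) \left(- \frac{1}{40308}\right) + \frac{35746}{\frac{1}{9111}} = 38354 \left(- \frac{1}{40308}\right) + 35746 \frac{1}{\frac{1}{9111}} = - \frac{19177}{20154} + 35746 \cdot 9111 = - \frac{19177}{20154} + 325681806 = \frac{6563791098947}{20154}$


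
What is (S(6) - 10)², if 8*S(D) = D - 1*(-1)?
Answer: 5329/64 ≈ 83.266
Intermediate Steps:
S(D) = ⅛ + D/8 (S(D) = (D - 1*(-1))/8 = (D + 1)/8 = (1 + D)/8 = ⅛ + D/8)
(S(6) - 10)² = ((⅛ + (⅛)*6) - 10)² = ((⅛ + ¾) - 10)² = (7/8 - 10)² = (-73/8)² = 5329/64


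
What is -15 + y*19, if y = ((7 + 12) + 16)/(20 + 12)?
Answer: 185/32 ≈ 5.7813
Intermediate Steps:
y = 35/32 (y = (19 + 16)/32 = 35*(1/32) = 35/32 ≈ 1.0938)
-15 + y*19 = -15 + (35/32)*19 = -15 + 665/32 = 185/32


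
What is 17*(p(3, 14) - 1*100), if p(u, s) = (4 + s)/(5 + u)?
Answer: -6647/4 ≈ -1661.8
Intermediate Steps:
p(u, s) = (4 + s)/(5 + u)
17*(p(3, 14) - 1*100) = 17*((4 + 14)/(5 + 3) - 1*100) = 17*(18/8 - 100) = 17*((⅛)*18 - 100) = 17*(9/4 - 100) = 17*(-391/4) = -6647/4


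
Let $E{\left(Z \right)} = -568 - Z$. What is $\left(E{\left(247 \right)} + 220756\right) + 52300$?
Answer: $272241$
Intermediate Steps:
$\left(E{\left(247 \right)} + 220756\right) + 52300 = \left(\left(-568 - 247\right) + 220756\right) + 52300 = \left(-815 + 220756\right) + 52300 = 219941 + 52300 = 272241$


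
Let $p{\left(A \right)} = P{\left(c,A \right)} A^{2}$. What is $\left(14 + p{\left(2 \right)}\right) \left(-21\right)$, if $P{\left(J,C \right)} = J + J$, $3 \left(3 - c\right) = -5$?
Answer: $-1078$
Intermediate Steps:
$c = \frac{14}{3}$ ($c = 3 - - \frac{5}{3} = 3 + \frac{5}{3} = \frac{14}{3} \approx 4.6667$)
$P{\left(J,C \right)} = 2 J$
$p{\left(A \right)} = \frac{28 A^{2}}{3}$ ($p{\left(A \right)} = 2 \cdot \frac{14}{3} A^{2} = \frac{28 A^{2}}{3}$)
$\left(14 + p{\left(2 \right)}\right) \left(-21\right) = \left(14 + \frac{28 \cdot 2^{2}}{3}\right) \left(-21\right) = \left(14 + \frac{28}{3} \cdot 4\right) \left(-21\right) = \left(14 + \frac{112}{3}\right) \left(-21\right) = \frac{154}{3} \left(-21\right) = -1078$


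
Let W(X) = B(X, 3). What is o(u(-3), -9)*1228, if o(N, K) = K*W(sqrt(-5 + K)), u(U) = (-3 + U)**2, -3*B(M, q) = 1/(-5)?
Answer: -3684/5 ≈ -736.80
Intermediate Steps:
B(M, q) = 1/15 (B(M, q) = -1/3/(-5) = -1/3*(-1/5) = 1/15)
W(X) = 1/15
o(N, K) = K/15 (o(N, K) = K*(1/15) = K/15)
o(u(-3), -9)*1228 = ((1/15)*(-9))*1228 = -3/5*1228 = -3684/5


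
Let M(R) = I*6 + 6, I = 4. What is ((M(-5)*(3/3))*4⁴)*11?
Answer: 84480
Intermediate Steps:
M(R) = 30 (M(R) = 4*6 + 6 = 24 + 6 = 30)
((M(-5)*(3/3))*4⁴)*11 = ((30*(3/3))*4⁴)*11 = ((30*(3*(⅓)))*256)*11 = ((30*1)*256)*11 = (30*256)*11 = 7680*11 = 84480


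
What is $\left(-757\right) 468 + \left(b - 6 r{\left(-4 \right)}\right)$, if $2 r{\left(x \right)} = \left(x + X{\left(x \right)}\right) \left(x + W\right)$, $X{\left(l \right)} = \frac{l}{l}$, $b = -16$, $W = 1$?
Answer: $-354319$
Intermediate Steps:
$X{\left(l \right)} = 1$
$r{\left(x \right)} = \frac{\left(1 + x\right)^{2}}{2}$ ($r{\left(x \right)} = \frac{\left(x + 1\right) \left(x + 1\right)}{2} = \frac{\left(1 + x\right) \left(1 + x\right)}{2} = \frac{\left(1 + x\right)^{2}}{2}$)
$\left(-757\right) 468 + \left(b - 6 r{\left(-4 \right)}\right) = \left(-757\right) 468 - \left(16 + 6 \left(\frac{1}{2} - 4 + \frac{\left(-4\right)^{2}}{2}\right)\right) = -354276 - \left(16 + 6 \left(\frac{1}{2} - 4 + \frac{1}{2} \cdot 16\right)\right) = -354276 - \left(16 + 6 \left(\frac{1}{2} - 4 + 8\right)\right) = -354276 - 43 = -354319$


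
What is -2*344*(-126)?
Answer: 86688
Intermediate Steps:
-2*344*(-126) = -688*(-126) = 86688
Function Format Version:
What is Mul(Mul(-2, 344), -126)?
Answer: 86688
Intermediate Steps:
Mul(Mul(-2, 344), -126) = Mul(-688, -126) = 86688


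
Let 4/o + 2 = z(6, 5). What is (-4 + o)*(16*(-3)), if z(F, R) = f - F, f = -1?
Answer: 640/3 ≈ 213.33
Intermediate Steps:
z(F, R) = -1 - F
o = -4/9 (o = 4/(-2 + (-1 - 1*6)) = 4/(-2 + (-1 - 6)) = 4/(-2 - 7) = 4/(-9) = 4*(-⅑) = -4/9 ≈ -0.44444)
(-4 + o)*(16*(-3)) = (-4 - 4/9)*(16*(-3)) = -40/9*(-48) = 640/3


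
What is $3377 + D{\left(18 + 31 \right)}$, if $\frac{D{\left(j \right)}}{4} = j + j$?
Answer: $3769$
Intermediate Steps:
$D{\left(j \right)} = 8 j$ ($D{\left(j \right)} = 4 \left(j + j\right) = 4 \cdot 2 j = 8 j$)
$3377 + D{\left(18 + 31 \right)} = 3377 + 8 \left(18 + 31\right) = 3377 + 8 \cdot 49 = 3377 + 392 = 3769$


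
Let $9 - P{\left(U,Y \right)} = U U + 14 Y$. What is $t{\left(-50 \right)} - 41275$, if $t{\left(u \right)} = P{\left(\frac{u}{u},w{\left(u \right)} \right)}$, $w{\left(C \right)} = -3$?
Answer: $-41225$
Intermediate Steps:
$P{\left(U,Y \right)} = 9 - U^{2} - 14 Y$ ($P{\left(U,Y \right)} = 9 - \left(U U + 14 Y\right) = 9 - \left(U^{2} + 14 Y\right) = 9 - U^{2} - 14 Y$)
$t{\left(u \right)} = 50$ ($t{\left(u \right)} = 9 - \left(\frac{u}{u}\right)^{2} - -42 = 9 - 1^{2} + 42 = 9 - 1 + 42 = 50$)
$t{\left(-50 \right)} - 41275 = 50 - 41275 = -41225$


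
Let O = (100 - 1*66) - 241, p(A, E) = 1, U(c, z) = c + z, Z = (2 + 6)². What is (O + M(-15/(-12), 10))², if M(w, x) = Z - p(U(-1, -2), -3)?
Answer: 20736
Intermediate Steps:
Z = 64 (Z = 8² = 64)
M(w, x) = 63 (M(w, x) = 64 - 1*1 = 64 - 1 = 63)
O = -207 (O = (100 - 66) - 241 = 34 - 241 = -207)
(O + M(-15/(-12), 10))² = (-207 + 63)² = (-144)² = 20736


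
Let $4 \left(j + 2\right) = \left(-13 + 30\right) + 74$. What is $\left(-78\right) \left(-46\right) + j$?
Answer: $\frac{14435}{4} \approx 3608.8$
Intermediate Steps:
$j = \frac{83}{4}$ ($j = -2 + \frac{\left(-13 + 30\right) + 74}{4} = -2 + \frac{17 + 74}{4} = -2 + \frac{1}{4} \cdot 91 = -2 + \frac{91}{4} = \frac{83}{4} \approx 20.75$)
$\left(-78\right) \left(-46\right) + j = \left(-78\right) \left(-46\right) + \frac{83}{4} = 3588 + \frac{83}{4} = \frac{14435}{4}$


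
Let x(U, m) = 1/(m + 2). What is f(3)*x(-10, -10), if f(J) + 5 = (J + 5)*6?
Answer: -43/8 ≈ -5.3750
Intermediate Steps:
f(J) = 25 + 6*J (f(J) = -5 + (J + 5)*6 = -5 + (5 + J)*6 = -5 + (30 + 6*J) = 25 + 6*J)
x(U, m) = 1/(2 + m)
f(3)*x(-10, -10) = (25 + 6*3)/(2 - 10) = (25 + 18)/(-8) = 43*(-1/8) = -43/8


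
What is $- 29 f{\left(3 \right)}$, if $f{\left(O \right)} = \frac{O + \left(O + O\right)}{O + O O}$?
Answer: $- \frac{87}{4} \approx -21.75$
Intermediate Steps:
$f{\left(O \right)} = \frac{3 O}{O + O^{2}}$ ($f{\left(O \right)} = \frac{O + 2 O}{O + O^{2}} = \frac{3 O}{O + O^{2}}$)
$- 29 f{\left(3 \right)} = - 29 \frac{3}{1 + 3} = - 29 \cdot \frac{3}{4} = - 29 \cdot 3 \cdot \frac{1}{4} = \left(-29\right) \frac{3}{4} = - \frac{87}{4}$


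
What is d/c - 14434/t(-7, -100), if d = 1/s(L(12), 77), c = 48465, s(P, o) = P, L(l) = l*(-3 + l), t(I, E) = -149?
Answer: 75550731629/779898780 ≈ 96.872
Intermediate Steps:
d = 1/108 (d = 1/(12*(-3 + 12)) = 1/(12*9) = 1/108 ≈ 0.0092593)
d/c - 14434/t(-7, -100) = (1/108)/48465 - 14434/(-149) = (1/108)*(1/48465) - 14434*(-1/149) = 1/5234220 + 14434/149 = 75550731629/779898780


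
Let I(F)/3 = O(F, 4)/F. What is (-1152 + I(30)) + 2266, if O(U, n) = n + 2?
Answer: 5573/5 ≈ 1114.6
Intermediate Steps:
O(U, n) = 2 + n
I(F) = 18/F (I(F) = 3*((2 + 4)/F) = 3*(6/F) = 18/F)
(-1152 + I(30)) + 2266 = (-1152 + 18/30) + 2266 = (-1152 + 18*(1/30)) + 2266 = (-1152 + ⅗) + 2266 = -5757/5 + 2266 = 5573/5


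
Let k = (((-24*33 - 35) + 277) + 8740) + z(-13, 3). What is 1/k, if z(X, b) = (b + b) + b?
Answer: 1/8199 ≈ 0.00012197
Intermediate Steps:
z(X, b) = 3*b (z(X, b) = 2*b + b = 3*b)
k = 8199 (k = (((-24*33 - 35) + 277) + 8740) + 3*3 = (((-792 - 35) + 277) + 8740) + 9 = ((-827 + 277) + 8740) + 9 = (-550 + 8740) + 9 = 8190 + 9 = 8199)
1/k = 1/8199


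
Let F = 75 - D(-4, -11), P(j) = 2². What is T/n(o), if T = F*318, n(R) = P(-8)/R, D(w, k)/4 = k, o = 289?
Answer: 5468169/2 ≈ 2.7341e+6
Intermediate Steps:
D(w, k) = 4*k
P(j) = 4
F = 119 (F = 75 - 4*(-11) = 75 - 1*(-44) = 75 + 44 = 119)
n(R) = 4/R
T = 37842 (T = 119*318 = 37842)
T/n(o) = 37842/((4/289)) = 37842/((4*(1/289))) = 37842/(4/289) = 37842*(289/4) = 5468169/2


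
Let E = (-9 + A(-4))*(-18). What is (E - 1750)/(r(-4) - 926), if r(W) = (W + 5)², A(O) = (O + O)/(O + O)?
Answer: 1606/925 ≈ 1.7362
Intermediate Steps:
A(O) = 1 (A(O) = (2*O)/((2*O)) = (2*O)*(1/(2*O)) = 1)
r(W) = (5 + W)²
E = 144 (E = (-9 + 1)*(-18) = -8*(-18) = 144)
(E - 1750)/(r(-4) - 926) = (144 - 1750)/((5 - 4)² - 926) = -1606/(1² - 926) = -1606/(1 - 926) = -1606/(-925) = -1606*(-1/925) = 1606/925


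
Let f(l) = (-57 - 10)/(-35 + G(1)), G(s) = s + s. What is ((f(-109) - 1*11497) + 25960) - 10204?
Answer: 140614/33 ≈ 4261.0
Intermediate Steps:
G(s) = 2*s
f(l) = 67/33 (f(l) = (-57 - 10)/(-35 + 2*1) = -67/(-35 + 2) = -67/(-33) = -67*(-1/33) = 67/33)
((f(-109) - 1*11497) + 25960) - 10204 = ((67/33 - 1*11497) + 25960) - 10204 = ((67/33 - 11497) + 25960) - 10204 = (-379334/33 + 25960) - 10204 = 477346/33 - 10204 = 140614/33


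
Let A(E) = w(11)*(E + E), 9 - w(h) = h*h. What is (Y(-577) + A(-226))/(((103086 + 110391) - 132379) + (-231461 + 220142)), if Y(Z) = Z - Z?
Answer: 50624/69779 ≈ 0.72549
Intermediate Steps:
w(h) = 9 - h² (w(h) = 9 - h*h = 9 - h²)
Y(Z) = 0
A(E) = -224*E (A(E) = (9 - 1*11²)*(E + E) = (9 - 1*121)*(2*E) = (9 - 121)*(2*E) = -224*E)
(Y(-577) + A(-226))/(((103086 + 110391) - 132379) + (-231461 + 220142)) = (0 - 224*(-226))/(((103086 + 110391) - 132379) + (-231461 + 220142)) = (0 + 50624)/((213477 - 132379) - 11319) = 50624/(81098 - 11319) = 50624/69779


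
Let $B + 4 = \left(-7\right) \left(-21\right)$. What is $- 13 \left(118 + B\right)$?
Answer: $-3393$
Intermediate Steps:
$B = 143$ ($B = -4 - -147 = -4 + 147 = 143$)
$- 13 \left(118 + B\right) = - 13 \left(118 + 143\right) = \left(-13\right) 261 = -3393$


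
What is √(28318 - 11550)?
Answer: 8*√262 ≈ 129.49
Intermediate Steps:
√(28318 - 11550) = √16768 = 8*√262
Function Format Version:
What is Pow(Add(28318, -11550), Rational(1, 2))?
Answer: Mul(8, Pow(262, Rational(1, 2))) ≈ 129.49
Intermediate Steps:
Pow(Add(28318, -11550), Rational(1, 2)) = Pow(16768, Rational(1, 2)) = Mul(8, Pow(262, Rational(1, 2)))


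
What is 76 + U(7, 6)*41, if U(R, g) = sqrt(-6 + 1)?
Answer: 76 + 41*I*sqrt(5) ≈ 76.0 + 91.679*I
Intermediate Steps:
U(R, g) = I*sqrt(5) (U(R, g) = sqrt(-5) = I*sqrt(5))
76 + U(7, 6)*41 = 76 + (I*sqrt(5))*41 = 76 + 41*I*sqrt(5)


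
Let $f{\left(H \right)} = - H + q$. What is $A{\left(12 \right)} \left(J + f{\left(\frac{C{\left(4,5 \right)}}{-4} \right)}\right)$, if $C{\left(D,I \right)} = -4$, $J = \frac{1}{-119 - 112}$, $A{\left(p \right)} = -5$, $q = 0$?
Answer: $\frac{1160}{231} \approx 5.0216$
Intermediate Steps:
$J = - \frac{1}{231}$ ($J = \frac{1}{-231} = - \frac{1}{231} \approx -0.004329$)
$f{\left(H \right)} = - H$ ($f{\left(H \right)} = - H + 0 = - H$)
$A{\left(12 \right)} \left(J + f{\left(\frac{C{\left(4,5 \right)}}{-4} \right)}\right) = - 5 \left(- \frac{1}{231} - - \frac{4}{-4}\right) = - 5 \left(- \frac{1}{231} - \left(-4\right) \left(- \frac{1}{4}\right)\right) = - 5 \left(- \frac{1}{231} - 1\right) = \left(-5\right) \left(- \frac{232}{231}\right) = \frac{1160}{231}$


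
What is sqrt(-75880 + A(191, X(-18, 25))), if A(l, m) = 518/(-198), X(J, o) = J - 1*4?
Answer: I*sqrt(82636169)/33 ≈ 275.47*I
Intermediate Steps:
X(J, o) = -4 + J (X(J, o) = J - 4 = -4 + J)
A(l, m) = -259/99 (A(l, m) = 518*(-1/198) = -259/99)
sqrt(-75880 + A(191, X(-18, 25))) = sqrt(-75880 - 259/99) = sqrt(-7512379/99) = I*sqrt(82636169)/33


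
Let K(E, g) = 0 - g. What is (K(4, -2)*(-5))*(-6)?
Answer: 60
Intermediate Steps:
K(E, g) = -g
(K(4, -2)*(-5))*(-6) = (-1*(-2)*(-5))*(-6) = (2*(-5))*(-6) = -10*(-6) = 60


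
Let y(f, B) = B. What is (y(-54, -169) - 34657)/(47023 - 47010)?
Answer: -34826/13 ≈ -2678.9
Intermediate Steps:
(y(-54, -169) - 34657)/(47023 - 47010) = (-169 - 34657)/(47023 - 47010) = -34826/13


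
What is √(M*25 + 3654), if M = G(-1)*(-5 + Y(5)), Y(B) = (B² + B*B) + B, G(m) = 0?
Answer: 3*√406 ≈ 60.448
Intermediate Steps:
Y(B) = B + 2*B² (Y(B) = (B² + B²) + B = 2*B² + B = B + 2*B²)
M = 0 (M = 0*(-5 + 5*(1 + 2*5)) = 0*(-5 + 5*(1 + 10)) = 0*(-5 + 5*11) = 0*(-5 + 55) = 0*50 = 0)
√(M*25 + 3654) = √(0*25 + 3654) = √(0 + 3654) = √3654 = 3*√406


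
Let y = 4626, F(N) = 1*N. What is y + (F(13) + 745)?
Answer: 5384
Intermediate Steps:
F(N) = N
y + (F(13) + 745) = 4626 + (13 + 745) = 4626 + 758 = 5384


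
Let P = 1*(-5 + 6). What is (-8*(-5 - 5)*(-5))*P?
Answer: -400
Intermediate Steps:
P = 1 (P = 1*1 = 1)
(-8*(-5 - 5)*(-5))*P = -8*(-5 - 5)*(-5)*1 = -(-80)*(-5)*1 = -8*50*1 = -400*1 = -400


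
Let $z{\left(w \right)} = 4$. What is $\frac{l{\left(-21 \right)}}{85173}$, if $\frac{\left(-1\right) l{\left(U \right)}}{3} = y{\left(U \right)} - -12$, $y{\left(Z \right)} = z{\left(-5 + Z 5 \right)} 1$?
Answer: $- \frac{16}{28391} \approx -0.00056356$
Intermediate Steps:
$y{\left(Z \right)} = 4$ ($y{\left(Z \right)} = 4 \cdot 1 = 4$)
$l{\left(U \right)} = -48$ ($l{\left(U \right)} = - 3 \left(4 - -12\right) = - 3 \left(4 + 12\right) = \left(-3\right) 16 = -48$)
$\frac{l{\left(-21 \right)}}{85173} = - \frac{48}{85173} = \left(-48\right) \frac{1}{85173} = - \frac{16}{28391}$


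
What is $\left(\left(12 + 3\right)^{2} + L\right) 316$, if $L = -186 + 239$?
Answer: $87848$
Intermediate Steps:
$L = 53$
$\left(\left(12 + 3\right)^{2} + L\right) 316 = \left(\left(12 + 3\right)^{2} + 53\right) 316 = \left(15^{2} + 53\right) 316 = \left(225 + 53\right) 316 = 278 \cdot 316 = 87848$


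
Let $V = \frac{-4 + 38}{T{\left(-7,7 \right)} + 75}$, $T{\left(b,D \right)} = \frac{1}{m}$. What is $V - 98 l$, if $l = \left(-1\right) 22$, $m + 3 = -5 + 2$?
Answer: $\frac{968248}{449} \approx 2156.5$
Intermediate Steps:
$m = -6$ ($m = -3 + \left(-5 + 2\right) = -3 - 3 = -6$)
$l = -22$
$T{\left(b,D \right)} = - \frac{1}{6}$ ($T{\left(b,D \right)} = \frac{1}{-6} = - \frac{1}{6}$)
$V = \frac{204}{449}$ ($V = \frac{-4 + 38}{- \frac{1}{6} + 75} = \frac{34}{\frac{449}{6}} = 34 \cdot \frac{6}{449} = \frac{204}{449} \approx 0.45434$)
$V - 98 l = \frac{204}{449} - -2156 = \frac{204}{449} + 2156 = \frac{968248}{449}$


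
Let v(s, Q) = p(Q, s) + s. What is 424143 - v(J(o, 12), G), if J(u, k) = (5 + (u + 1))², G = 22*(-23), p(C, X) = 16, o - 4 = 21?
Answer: 423166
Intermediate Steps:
o = 25 (o = 4 + 21 = 25)
G = -506
J(u, k) = (6 + u)² (J(u, k) = (5 + (1 + u))² = (6 + u)²)
v(s, Q) = 16 + s
424143 - v(J(o, 12), G) = 424143 - (16 + (6 + 25)²) = 424143 - (16 + 31²) = 424143 - (16 + 961) = 424143 - 1*977 = 424143 - 977 = 423166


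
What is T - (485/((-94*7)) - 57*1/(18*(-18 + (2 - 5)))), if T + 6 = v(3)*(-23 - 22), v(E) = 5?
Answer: -97465/423 ≈ -230.41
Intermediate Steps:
T = -231 (T = -6 + 5*(-23 - 22) = -6 + 5*(-45) = -6 - 225 = -231)
T - (485/((-94*7)) - 57*1/(18*(-18 + (2 - 5)))) = -231 - (485/((-94*7)) - 57*1/(18*(-18 + (2 - 5)))) = -231 - (485/(-658) - 57*1/(18*(-18 - 3))) = -231 - (485*(-1/658) - 57/((-21*18))) = -231 - (-485/658 - 57/(-378)) = -231 - (-485/658 - 57*(-1/378)) = -231 - (-485/658 + 19/126) = -231 - 1*(-248/423) = -231 + 248/423 = -97465/423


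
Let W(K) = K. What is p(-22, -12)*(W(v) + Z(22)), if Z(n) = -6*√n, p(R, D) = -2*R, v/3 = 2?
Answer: 264 - 264*√22 ≈ -974.27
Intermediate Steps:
v = 6 (v = 3*2 = 6)
p(-22, -12)*(W(v) + Z(22)) = (-2*(-22))*(6 - 6*√22) = 44*(6 - 6*√22) = 264 - 264*√22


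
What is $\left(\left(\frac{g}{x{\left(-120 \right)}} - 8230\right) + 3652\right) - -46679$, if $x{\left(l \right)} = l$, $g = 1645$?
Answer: $\frac{1010095}{24} \approx 42087.0$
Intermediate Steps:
$\left(\left(\frac{g}{x{\left(-120 \right)}} - 8230\right) + 3652\right) - -46679 = \left(\left(\frac{1645}{-120} - 8230\right) + 3652\right) - -46679 = \left(\left(1645 \left(- \frac{1}{120}\right) - 8230\right) + 3652\right) + 46679 = \left(\left(- \frac{329}{24} - 8230\right) + 3652\right) + 46679 = \left(- \frac{197849}{24} + 3652\right) + 46679 = - \frac{110201}{24} + 46679 = \frac{1010095}{24}$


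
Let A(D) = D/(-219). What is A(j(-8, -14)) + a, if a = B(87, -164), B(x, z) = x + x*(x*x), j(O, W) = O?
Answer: 144231218/219 ≈ 6.5859e+5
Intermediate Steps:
A(D) = -D/219 (A(D) = D*(-1/219) = -D/219)
B(x, z) = x + x³ (B(x, z) = x + x*x² = x + x³)
a = 658590 (a = 87 + 87³ = 87 + 658503 = 658590)
A(j(-8, -14)) + a = -1/219*(-8) + 658590 = 8/219 + 658590 = 144231218/219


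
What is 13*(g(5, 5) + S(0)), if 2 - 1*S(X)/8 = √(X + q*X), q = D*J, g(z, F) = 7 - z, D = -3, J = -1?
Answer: 234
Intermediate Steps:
q = 3 (q = -3*(-1) = 3)
S(X) = 16 - 16*√X (S(X) = 16 - 8*√(X + 3*X) = 16 - 8*2*√X = 16 - 16*√X)
13*(g(5, 5) + S(0)) = 13*((7 - 1*5) + (16 - 16*√0)) = 13*((7 - 5) + (16 - 16*0)) = 13*(2 + (16 + 0)) = 13*(2 + 16) = 13*18 = 234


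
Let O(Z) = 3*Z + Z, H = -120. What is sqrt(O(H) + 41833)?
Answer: sqrt(41353) ≈ 203.35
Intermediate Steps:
O(Z) = 4*Z
sqrt(O(H) + 41833) = sqrt(4*(-120) + 41833) = sqrt(-480 + 41833) = sqrt(41353)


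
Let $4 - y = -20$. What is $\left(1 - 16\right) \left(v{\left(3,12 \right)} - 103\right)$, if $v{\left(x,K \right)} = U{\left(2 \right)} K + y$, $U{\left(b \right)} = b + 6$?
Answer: $-255$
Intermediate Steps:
$U{\left(b \right)} = 6 + b$
$y = 24$ ($y = 4 - -20 = 4 + 20 = 24$)
$v{\left(x,K \right)} = 24 + 8 K$ ($v{\left(x,K \right)} = \left(6 + 2\right) K + 24 = 8 K + 24 = 24 + 8 K$)
$\left(1 - 16\right) \left(v{\left(3,12 \right)} - 103\right) = \left(1 - 16\right) \left(\left(24 + 8 \cdot 12\right) - 103\right) = \left(1 - 16\right) \left(\left(24 + 96\right) - 103\right) = - 15 \left(120 - 103\right) = \left(-15\right) 17 = -255$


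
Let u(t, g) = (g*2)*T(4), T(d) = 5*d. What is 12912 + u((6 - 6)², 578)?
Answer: 36032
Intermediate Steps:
u(t, g) = 40*g (u(t, g) = (g*2)*(5*4) = (2*g)*20 = 40*g)
12912 + u((6 - 6)², 578) = 12912 + 40*578 = 12912 + 23120 = 36032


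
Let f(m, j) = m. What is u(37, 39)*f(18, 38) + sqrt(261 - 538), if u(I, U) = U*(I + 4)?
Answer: 28782 + I*sqrt(277) ≈ 28782.0 + 16.643*I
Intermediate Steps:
u(I, U) = U*(4 + I)
u(37, 39)*f(18, 38) + sqrt(261 - 538) = (39*(4 + 37))*18 + sqrt(261 - 538) = (39*41)*18 + sqrt(-277) = 1599*18 + I*sqrt(277) = 28782 + I*sqrt(277)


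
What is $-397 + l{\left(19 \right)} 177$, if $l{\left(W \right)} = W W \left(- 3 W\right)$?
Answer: $-3642526$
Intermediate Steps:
$l{\left(W \right)} = - 3 W^{3}$ ($l{\left(W \right)} = W^{2} \left(- 3 W\right) = - 3 W^{3}$)
$-397 + l{\left(19 \right)} 177 = -397 + - 3 \cdot 19^{3} \cdot 177 = -397 + \left(-3\right) 6859 \cdot 177 = -397 - 3642129 = -3642526$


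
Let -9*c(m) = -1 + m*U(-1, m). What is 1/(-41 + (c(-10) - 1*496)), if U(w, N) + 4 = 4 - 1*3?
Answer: -9/4862 ≈ -0.0018511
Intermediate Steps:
U(w, N) = -3 (U(w, N) = -4 + (4 - 1*3) = -4 + (4 - 3) = -4 + 1 = -3)
c(m) = ⅑ + m/3 (c(m) = -(-1 + m*(-3))/9 = -(-1 - 3*m)/9 = ⅑ + m/3)
1/(-41 + (c(-10) - 1*496)) = 1/(-41 + ((⅑ + (⅓)*(-10)) - 1*496)) = 1/(-41 + ((⅑ - 10/3) - 496)) = 1/(-41 + (-29/9 - 496)) = 1/(-41 - 4493/9) = 1/(-4862/9) = -9/4862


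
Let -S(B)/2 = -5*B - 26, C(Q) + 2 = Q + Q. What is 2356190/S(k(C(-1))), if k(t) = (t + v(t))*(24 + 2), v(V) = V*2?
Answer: -1178095/1534 ≈ -767.99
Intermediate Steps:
v(V) = 2*V
C(Q) = -2 + 2*Q (C(Q) = -2 + (Q + Q) = -2 + 2*Q)
k(t) = 78*t (k(t) = (t + 2*t)*(24 + 2) = (3*t)*26 = 78*t)
S(B) = 52 + 10*B (S(B) = -2*(-5*B - 26) = -2*(-26 - 5*B) = 52 + 10*B)
2356190/S(k(C(-1))) = 2356190/(52 + 10*(78*(-2 + 2*(-1)))) = 2356190/(52 + 10*(78*(-2 - 2))) = 2356190/(52 + 10*(78*(-4))) = 2356190/(52 + 10*(-312)) = 2356190/(52 - 3120) = 2356190/(-3068) = 2356190*(-1/3068) = -1178095/1534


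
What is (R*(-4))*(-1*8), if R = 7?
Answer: 224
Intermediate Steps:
(R*(-4))*(-1*8) = (7*(-4))*(-1*8) = -28*(-8) = 224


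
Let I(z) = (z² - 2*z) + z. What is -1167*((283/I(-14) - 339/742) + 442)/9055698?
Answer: -958763243/16798319790 ≈ -0.057075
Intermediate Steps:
I(z) = z² - z
-1167*((283/I(-14) - 339/742) + 442)/9055698 = -1167*((283/((-14*(-1 - 14))) - 339/742) + 442)/9055698 = -1167*((283/((-14*(-15))) - 339*1/742) + 442)*(1/9055698) = -1167*((283/210 - 339/742) + 442)*(1/9055698) = -1167*(4957/5565 + 442)*(1/9055698) = -1167*2464687/5565*(1/9055698) = -958763243/1855*1/9055698 = -958763243/16798319790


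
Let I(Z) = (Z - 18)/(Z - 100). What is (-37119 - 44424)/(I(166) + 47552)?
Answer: -2690919/1569290 ≈ -1.7147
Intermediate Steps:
I(Z) = (-18 + Z)/(-100 + Z)
(-37119 - 44424)/(I(166) + 47552) = (-37119 - 44424)/((-18 + 166)/(-100 + 166) + 47552) = -81543/(148/66 + 47552) = -81543/((1/66)*148 + 47552) = -81543/(74/33 + 47552) = -81543/1569290/33 = -81543*33/1569290 = -2690919/1569290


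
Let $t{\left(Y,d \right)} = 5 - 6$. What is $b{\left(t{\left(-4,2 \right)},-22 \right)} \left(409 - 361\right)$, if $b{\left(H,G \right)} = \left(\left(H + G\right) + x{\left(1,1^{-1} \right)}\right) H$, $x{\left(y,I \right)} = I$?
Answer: $1056$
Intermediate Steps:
$t{\left(Y,d \right)} = -1$ ($t{\left(Y,d \right)} = 5 - 6 = -1$)
$b{\left(H,G \right)} = H \left(1 + G + H\right)$ ($b{\left(H,G \right)} = \left(\left(H + G\right) + 1^{-1}\right) H = \left(\left(G + H\right) + 1\right) H = \left(1 + G + H\right) H = H \left(1 + G + H\right)$)
$b{\left(t{\left(-4,2 \right)},-22 \right)} \left(409 - 361\right) = - (1 - 22 - 1) \left(409 - 361\right) = \left(-1\right) \left(-22\right) 48 = 22 \cdot 48 = 1056$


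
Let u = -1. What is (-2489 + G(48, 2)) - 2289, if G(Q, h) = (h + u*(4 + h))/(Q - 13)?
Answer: -167234/35 ≈ -4778.1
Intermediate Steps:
G(Q, h) = -4/(-13 + Q) (G(Q, h) = (h - (4 + h))/(Q - 13) = (h + (-4 - h))/(-13 + Q) = -4/(-13 + Q))
(-2489 + G(48, 2)) - 2289 = (-2489 - 4/(-13 + 48)) - 2289 = (-2489 - 4/35) - 2289 = -87119/35 - 2289 = -167234/35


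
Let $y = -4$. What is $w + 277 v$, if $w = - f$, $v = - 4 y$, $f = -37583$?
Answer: $42015$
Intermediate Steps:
$v = 16$ ($v = \left(-4\right) \left(-4\right) = 16$)
$w = 37583$ ($w = \left(-1\right) \left(-37583\right) = 37583$)
$w + 277 v = 37583 + 277 \cdot 16 = 37583 + 4432 = 42015$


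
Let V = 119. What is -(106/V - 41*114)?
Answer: 556100/119 ≈ 4673.1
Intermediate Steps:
-(106/V - 41*114) = -(106/119 - 41*114) = -(106*(1/119) - 4674) = -(106/119 - 4674) = -1*(-556100/119) = 556100/119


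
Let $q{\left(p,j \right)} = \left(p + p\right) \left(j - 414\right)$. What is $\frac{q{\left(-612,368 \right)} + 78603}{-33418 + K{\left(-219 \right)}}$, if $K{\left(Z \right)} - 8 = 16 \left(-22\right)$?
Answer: $- \frac{44969}{11254} \approx -3.9958$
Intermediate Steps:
$q{\left(p,j \right)} = 2 p \left(-414 + j\right)$
$K{\left(Z \right)} = -344$ ($K{\left(Z \right)} = 8 + 16 \left(-22\right) = 8 - 352 = -344$)
$\frac{q{\left(-612,368 \right)} + 78603}{-33418 + K{\left(-219 \right)}} = \frac{2 \left(-612\right) \left(-414 + 368\right) + 78603}{-33418 - 344} = \frac{2 \left(-612\right) \left(-46\right) + 78603}{-33762} = \left(56304 + 78603\right) \left(- \frac{1}{33762}\right) = 134907 \left(- \frac{1}{33762}\right) = - \frac{44969}{11254}$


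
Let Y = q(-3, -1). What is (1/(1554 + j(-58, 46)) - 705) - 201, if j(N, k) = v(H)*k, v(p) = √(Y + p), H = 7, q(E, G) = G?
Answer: -362734961/400370 - 23*√6/1201110 ≈ -906.00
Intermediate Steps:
Y = -1
v(p) = √(-1 + p)
j(N, k) = k*√6 (j(N, k) = √(-1 + 7)*k = √6*k = k*√6)
(1/(1554 + j(-58, 46)) - 705) - 201 = (1/(1554 + 46*√6) - 705) - 201 = (-705 + 1/(1554 + 46*√6)) - 201 = -906 + 1/(1554 + 46*√6)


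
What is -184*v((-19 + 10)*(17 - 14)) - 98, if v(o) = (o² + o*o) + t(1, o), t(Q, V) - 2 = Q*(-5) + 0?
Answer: -267818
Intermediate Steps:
t(Q, V) = 2 - 5*Q (t(Q, V) = 2 + (Q*(-5) + 0) = 2 + (-5*Q + 0) = 2 - 5*Q)
v(o) = -3 + 2*o² (v(o) = (o² + o*o) + (2 - 5*1) = (o² + o²) + (2 - 5) = 2*o² - 3 = -3 + 2*o²)
-184*v((-19 + 10)*(17 - 14)) - 98 = -184*(-3 + 2*((-19 + 10)*(17 - 14))²) - 98 = -184*(-3 + 2*(-9*3)²) - 98 = -184*(-3 + 2*(-27)²) - 98 = -184*(-3 + 2*729) - 98 = -184*(-3 + 1458) - 98 = -184*1455 - 98 = -267720 - 98 = -267818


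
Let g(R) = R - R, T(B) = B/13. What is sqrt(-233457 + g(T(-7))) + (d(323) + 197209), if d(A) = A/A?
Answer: 197210 + I*sqrt(233457) ≈ 1.9721e+5 + 483.17*I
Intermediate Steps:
T(B) = B/13 (T(B) = B*(1/13) = B/13)
g(R) = 0
d(A) = 1
sqrt(-233457 + g(T(-7))) + (d(323) + 197209) = sqrt(-233457 + 0) + (1 + 197209) = sqrt(-233457) + 197210 = I*sqrt(233457) + 197210 = 197210 + I*sqrt(233457)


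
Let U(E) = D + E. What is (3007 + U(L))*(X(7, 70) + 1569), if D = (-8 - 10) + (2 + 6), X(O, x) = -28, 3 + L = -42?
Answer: 4549032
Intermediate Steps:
L = -45 (L = -3 - 42 = -45)
D = -10 (D = -18 + 8 = -10)
U(E) = -10 + E
(3007 + U(L))*(X(7, 70) + 1569) = (3007 + (-10 - 45))*(-28 + 1569) = (3007 - 55)*1541 = 2952*1541 = 4549032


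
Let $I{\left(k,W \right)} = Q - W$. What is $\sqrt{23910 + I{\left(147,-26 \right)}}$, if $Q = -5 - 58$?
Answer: $\sqrt{23873} \approx 154.51$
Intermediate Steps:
$Q = -63$ ($Q = -5 - 58 = -63$)
$I{\left(k,W \right)} = -63 - W$
$\sqrt{23910 + I{\left(147,-26 \right)}} = \sqrt{23910 - 37} = \sqrt{23873}$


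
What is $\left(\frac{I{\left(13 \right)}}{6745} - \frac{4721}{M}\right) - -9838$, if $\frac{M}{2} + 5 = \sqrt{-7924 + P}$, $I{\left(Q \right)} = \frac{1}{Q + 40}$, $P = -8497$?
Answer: $\frac{115687544413877}{11758396620} + \frac{4721 i \sqrt{16421}}{32892} \approx 9838.7 + 18.393 i$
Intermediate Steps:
$I{\left(Q \right)} = \frac{1}{40 + Q}$
$M = -10 + 2 i \sqrt{16421}$ ($M = -10 + 2 \sqrt{-7924 - 8497} = -10 + 2 \sqrt{-16421} = -10 + 2 i \sqrt{16421} \approx -10.0 + 256.29 i$)
$\left(\frac{I{\left(13 \right)}}{6745} - \frac{4721}{M}\right) - -9838 = \left(\frac{1}{\left(40 + 13\right) 6745} - \frac{4721}{-10 + 2 i \sqrt{16421}}\right) - -9838 = \left(\frac{1}{53} \cdot \frac{1}{6745} - \frac{4721}{-10 + 2 i \sqrt{16421}}\right) + 9838 = \left(\frac{1}{357485} - \frac{4721}{-10 + 2 i \sqrt{16421}}\right) + 9838 = \frac{3516937431}{357485} - \frac{4721}{-10 + 2 i \sqrt{16421}}$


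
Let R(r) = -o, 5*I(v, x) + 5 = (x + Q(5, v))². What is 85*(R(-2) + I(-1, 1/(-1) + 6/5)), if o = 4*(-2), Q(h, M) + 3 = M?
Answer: 21012/25 ≈ 840.48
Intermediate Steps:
Q(h, M) = -3 + M
I(v, x) = -1 + (-3 + v + x)²/5 (I(v, x) = -1 + (x + (-3 + v))²/5 = -1 + (-3 + v + x)²/5)
o = -8
R(r) = 8 (R(r) = -1*(-8) = 8)
85*(R(-2) + I(-1, 1/(-1) + 6/5)) = 85*(8 + (-1 + (-3 - 1 + (1/(-1) + 6/5))²/5)) = 85*(8 + (-1 + (-3 - 1 + (1*(-1) + 6*(⅕)))²/5)) = 85*(8 + (-1 + (-3 - 1 + (-1 + 6/5))²/5)) = 85*(8 + (-1 + (-3 - 1 + ⅕)²/5)) = 85*(8 + (-1 + (-19/5)²/5)) = 85*(8 + (-1 + (⅕)*(361/25))) = 85*(8 + (-1 + 361/125)) = 85*(8 + 236/125) = 85*(1236/125) = 21012/25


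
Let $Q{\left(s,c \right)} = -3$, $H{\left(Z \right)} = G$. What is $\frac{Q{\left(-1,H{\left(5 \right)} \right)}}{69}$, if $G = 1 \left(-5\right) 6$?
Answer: $- \frac{1}{23} \approx -0.043478$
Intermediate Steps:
$G = -30$ ($G = \left(-5\right) 6 = -30$)
$H{\left(Z \right)} = -30$
$\frac{Q{\left(-1,H{\left(5 \right)} \right)}}{69} = \frac{1}{69} \left(-3\right) = - \frac{1}{23}$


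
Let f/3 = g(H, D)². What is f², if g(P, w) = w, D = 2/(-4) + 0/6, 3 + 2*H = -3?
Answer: 9/16 ≈ 0.56250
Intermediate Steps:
H = -3 (H = -3/2 + (½)*(-3) = -3/2 - 3/2 = -3)
D = -½ (D = 2*(-¼) + 0*(⅙) = -½ + 0 = -½ ≈ -0.50000)
f = ¾ (f = 3*(-½)² = 3*(¼) = ¾ ≈ 0.75000)
f² = (¾)² = 9/16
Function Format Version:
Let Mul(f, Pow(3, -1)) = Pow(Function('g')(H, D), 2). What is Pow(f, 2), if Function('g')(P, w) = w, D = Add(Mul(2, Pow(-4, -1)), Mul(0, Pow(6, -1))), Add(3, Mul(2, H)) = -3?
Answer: Rational(9, 16) ≈ 0.56250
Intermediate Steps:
H = -3 (H = Add(Rational(-3, 2), Mul(Rational(1, 2), -3)) = Add(Rational(-3, 2), Rational(-3, 2)) = -3)
D = Rational(-1, 2) (D = Add(Mul(2, Rational(-1, 4)), Mul(0, Rational(1, 6))) = Add(Rational(-1, 2), 0) = Rational(-1, 2) ≈ -0.50000)
f = Rational(3, 4) (f = Mul(3, Pow(Rational(-1, 2), 2)) = Mul(3, Rational(1, 4)) = Rational(3, 4) ≈ 0.75000)
Pow(f, 2) = Pow(Rational(3, 4), 2) = Rational(9, 16)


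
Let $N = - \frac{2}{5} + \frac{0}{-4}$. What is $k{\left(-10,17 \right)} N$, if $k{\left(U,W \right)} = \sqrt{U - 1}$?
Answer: $- \frac{2 i \sqrt{11}}{5} \approx - 1.3267 i$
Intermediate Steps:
$k{\left(U,W \right)} = \sqrt{-1 + U}$
$N = - \frac{2}{5}$ ($N = \left(-2\right) \frac{1}{5} + 0 \left(- \frac{1}{4}\right) = - \frac{2}{5} + 0 = - \frac{2}{5} \approx -0.4$)
$k{\left(-10,17 \right)} N = \sqrt{-1 - 10} \left(- \frac{2}{5}\right) = \sqrt{-11} \left(- \frac{2}{5}\right) = i \sqrt{11} \left(- \frac{2}{5}\right) = - \frac{2 i \sqrt{11}}{5}$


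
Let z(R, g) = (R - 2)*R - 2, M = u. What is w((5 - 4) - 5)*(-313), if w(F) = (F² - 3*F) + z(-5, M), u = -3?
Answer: -19093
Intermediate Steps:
M = -3
z(R, g) = -2 + R*(-2 + R) (z(R, g) = (-2 + R)*R - 2 = R*(-2 + R) - 2 = -2 + R*(-2 + R))
w(F) = 33 + F² - 3*F (w(F) = (F² - 3*F) + (-2 + (-5)² - 2*(-5)) = (F² - 3*F) + (-2 + 25 + 10) = (F² - 3*F) + 33 = 33 + F² - 3*F)
w((5 - 4) - 5)*(-313) = (33 + ((5 - 4) - 5)² - 3*((5 - 4) - 5))*(-313) = (33 + (1 - 5)² - 3*(1 - 5))*(-313) = (33 + (-4)² - 3*(-4))*(-313) = (33 + 16 + 12)*(-313) = 61*(-313) = -19093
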